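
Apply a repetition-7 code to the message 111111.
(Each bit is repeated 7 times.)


Each bit -> 7 copies

111111111111111111111111111111111111111111


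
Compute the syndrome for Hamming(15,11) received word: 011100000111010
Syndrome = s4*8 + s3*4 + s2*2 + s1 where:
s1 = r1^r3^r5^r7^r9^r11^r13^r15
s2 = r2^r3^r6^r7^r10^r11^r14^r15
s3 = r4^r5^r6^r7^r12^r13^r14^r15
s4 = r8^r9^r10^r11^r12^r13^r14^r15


s1=0, s2=1, s3=1, s4=0

Syndrome = 6 (error at position 6)


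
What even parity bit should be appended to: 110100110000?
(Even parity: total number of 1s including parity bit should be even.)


Number of 1s in data: 5
Parity bit: 1

1


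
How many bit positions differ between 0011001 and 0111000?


XOR: 0100001
Count of 1s: 2

2


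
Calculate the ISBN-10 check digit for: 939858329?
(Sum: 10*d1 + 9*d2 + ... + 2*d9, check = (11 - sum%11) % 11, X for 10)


Weighted sum: 351
351 mod 11 = 10

Check digit: 1


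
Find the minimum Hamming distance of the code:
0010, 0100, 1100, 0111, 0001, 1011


Comparing all pairs, minimum distance: 1
Can detect 0 errors, correct 0 errors

1


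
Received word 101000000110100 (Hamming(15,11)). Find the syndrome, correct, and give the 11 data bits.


Syndrome = 14: error at position 14

Data: 10000110110 (corrected bit 14)


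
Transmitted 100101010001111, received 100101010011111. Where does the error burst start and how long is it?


XOR: 000000000010000

Burst at position 10, length 1


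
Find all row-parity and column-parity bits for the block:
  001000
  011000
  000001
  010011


Row parities: 1011
Column parities: 000010

Row P: 1011, Col P: 000010, Corner: 1


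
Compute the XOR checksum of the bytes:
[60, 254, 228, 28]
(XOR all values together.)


XOR chain: 60 ^ 254 ^ 228 ^ 28 = 58

58


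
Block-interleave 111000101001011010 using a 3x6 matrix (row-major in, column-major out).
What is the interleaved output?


Matrix:
  111000
  101001
  011010
Read columns: 110101111000001010

110101111000001010


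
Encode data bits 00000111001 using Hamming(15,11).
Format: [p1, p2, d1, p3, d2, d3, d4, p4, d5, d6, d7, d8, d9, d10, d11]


Parity bits: p1=0, p2=1, p3=0, p4=0

010000000111001


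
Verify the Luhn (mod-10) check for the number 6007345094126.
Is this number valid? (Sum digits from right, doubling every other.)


Luhn sum = 55
55 mod 10 = 5

Invalid (Luhn sum mod 10 = 5)


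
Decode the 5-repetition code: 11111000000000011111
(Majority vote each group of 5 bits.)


Groups: 11111, 00000, 00000, 11111
Majority votes: 1001

1001


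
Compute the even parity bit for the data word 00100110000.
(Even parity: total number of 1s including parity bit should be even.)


Number of 1s in data: 3
Parity bit: 1

1


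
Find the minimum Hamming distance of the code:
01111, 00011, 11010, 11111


Comparing all pairs, minimum distance: 1
Can detect 0 errors, correct 0 errors

1


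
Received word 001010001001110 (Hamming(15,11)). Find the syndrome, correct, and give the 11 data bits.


Syndrome = 0: no error detected

Data: 11001001110 (no errors)


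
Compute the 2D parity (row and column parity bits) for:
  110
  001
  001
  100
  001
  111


Row parities: 011111
Column parities: 100

Row P: 011111, Col P: 100, Corner: 1


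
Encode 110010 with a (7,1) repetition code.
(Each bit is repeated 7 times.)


Each bit -> 7 copies

111111111111110000000000000011111110000000


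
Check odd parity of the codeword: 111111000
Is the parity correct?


Number of 1s: 6

No, parity error (6 ones)


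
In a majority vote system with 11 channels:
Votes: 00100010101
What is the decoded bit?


Ones: 4 out of 11
Threshold: 6

0 (4/11 voted 1)


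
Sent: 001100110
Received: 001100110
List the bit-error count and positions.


XOR: 000000000

0 errors (received matches sent)


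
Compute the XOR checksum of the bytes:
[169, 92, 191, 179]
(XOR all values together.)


XOR chain: 169 ^ 92 ^ 191 ^ 179 = 249

249


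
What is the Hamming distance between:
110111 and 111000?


XOR: 001111
Count of 1s: 4

4


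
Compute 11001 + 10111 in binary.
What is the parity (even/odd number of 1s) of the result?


11001 = 25
10111 = 23
Sum = 48 = 110000
1s count = 2

even parity (2 ones in 110000)


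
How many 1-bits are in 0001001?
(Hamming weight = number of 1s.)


Counting 1s in 0001001

2


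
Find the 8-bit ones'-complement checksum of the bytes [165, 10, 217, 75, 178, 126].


Sum = 771 mod 256 = 3
Complement = 252

252


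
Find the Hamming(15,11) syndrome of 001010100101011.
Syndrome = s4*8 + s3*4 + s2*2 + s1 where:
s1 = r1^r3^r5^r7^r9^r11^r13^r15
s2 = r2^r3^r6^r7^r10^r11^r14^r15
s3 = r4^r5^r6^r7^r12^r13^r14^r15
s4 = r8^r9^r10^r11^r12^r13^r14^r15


s1=0, s2=1, s3=1, s4=0

Syndrome = 6 (error at position 6)


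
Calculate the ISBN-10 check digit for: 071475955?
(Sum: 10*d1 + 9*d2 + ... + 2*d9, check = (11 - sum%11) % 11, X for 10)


Weighted sum: 227
227 mod 11 = 7

Check digit: 4


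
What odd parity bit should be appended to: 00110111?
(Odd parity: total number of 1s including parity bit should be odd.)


Number of 1s in data: 5
Parity bit: 0

0


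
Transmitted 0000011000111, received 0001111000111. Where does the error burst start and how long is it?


XOR: 0001100000000

Burst at position 3, length 2


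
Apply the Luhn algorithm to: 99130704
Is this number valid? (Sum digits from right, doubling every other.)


Luhn sum = 34
34 mod 10 = 4

Invalid (Luhn sum mod 10 = 4)


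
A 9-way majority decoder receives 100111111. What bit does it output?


Ones: 7 out of 9
Threshold: 5

1 (7/9 voted 1)


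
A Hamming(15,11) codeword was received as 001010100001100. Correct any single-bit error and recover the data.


Syndrome = 0: no error detected

Data: 11010001100 (no errors)


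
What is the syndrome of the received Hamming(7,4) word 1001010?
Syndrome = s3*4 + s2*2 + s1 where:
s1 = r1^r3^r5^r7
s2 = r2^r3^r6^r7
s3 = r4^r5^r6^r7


s1=1, s2=1, s3=0

Syndrome = 3 (error at position 3)


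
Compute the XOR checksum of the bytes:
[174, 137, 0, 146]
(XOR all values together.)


XOR chain: 174 ^ 137 ^ 0 ^ 146 = 181

181


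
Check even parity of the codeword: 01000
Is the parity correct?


Number of 1s: 1

No, parity error (1 ones)


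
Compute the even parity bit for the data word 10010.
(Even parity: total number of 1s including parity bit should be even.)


Number of 1s in data: 2
Parity bit: 0

0


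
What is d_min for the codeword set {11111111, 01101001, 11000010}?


Comparing all pairs, minimum distance: 4
Can detect 3 errors, correct 1 errors

4


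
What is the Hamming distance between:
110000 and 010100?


XOR: 100100
Count of 1s: 2

2


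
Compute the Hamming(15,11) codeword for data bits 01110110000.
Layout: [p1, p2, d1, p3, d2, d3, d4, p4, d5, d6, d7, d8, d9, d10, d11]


Parity bits: p1=1, p2=0, p3=1, p4=0

100111100110000


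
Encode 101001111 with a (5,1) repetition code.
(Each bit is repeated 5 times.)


Each bit -> 5 copies

111110000011111000000000011111111111111111111


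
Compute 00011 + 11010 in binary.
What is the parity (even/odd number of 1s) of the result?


00011 = 3
11010 = 26
Sum = 29 = 11101
1s count = 4

even parity (4 ones in 11101)


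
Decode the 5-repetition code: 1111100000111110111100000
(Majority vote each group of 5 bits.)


Groups: 11111, 00000, 11111, 01111, 00000
Majority votes: 10110

10110


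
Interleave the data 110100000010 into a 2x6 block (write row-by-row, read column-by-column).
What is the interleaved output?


Matrix:
  110100
  000010
Read columns: 101000100100

101000100100


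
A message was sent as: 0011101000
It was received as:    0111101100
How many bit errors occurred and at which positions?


XOR: 0100000100

2 error(s) at position(s): 1, 7


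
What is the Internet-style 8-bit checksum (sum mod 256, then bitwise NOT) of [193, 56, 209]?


Sum = 458 mod 256 = 202
Complement = 53

53


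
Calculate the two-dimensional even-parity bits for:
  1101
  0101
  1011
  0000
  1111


Row parities: 10100
Column parities: 1100

Row P: 10100, Col P: 1100, Corner: 0


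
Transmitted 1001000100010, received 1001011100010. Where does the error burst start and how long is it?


XOR: 0000011000000

Burst at position 5, length 2


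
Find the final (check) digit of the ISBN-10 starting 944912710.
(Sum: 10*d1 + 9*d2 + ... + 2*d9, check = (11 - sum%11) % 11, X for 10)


Weighted sum: 268
268 mod 11 = 4

Check digit: 7


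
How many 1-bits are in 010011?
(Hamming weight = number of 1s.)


Counting 1s in 010011

3


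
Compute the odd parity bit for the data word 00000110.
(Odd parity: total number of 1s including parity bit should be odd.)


Number of 1s in data: 2
Parity bit: 1

1


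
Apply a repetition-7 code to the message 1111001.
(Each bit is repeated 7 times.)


Each bit -> 7 copies

1111111111111111111111111111000000000000001111111


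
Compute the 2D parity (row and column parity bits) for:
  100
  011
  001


Row parities: 101
Column parities: 110

Row P: 101, Col P: 110, Corner: 0


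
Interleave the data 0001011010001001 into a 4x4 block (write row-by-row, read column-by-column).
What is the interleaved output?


Matrix:
  0001
  0110
  1000
  1001
Read columns: 0011010001001001

0011010001001001


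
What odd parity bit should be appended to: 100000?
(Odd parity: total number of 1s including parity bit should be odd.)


Number of 1s in data: 1
Parity bit: 0

0


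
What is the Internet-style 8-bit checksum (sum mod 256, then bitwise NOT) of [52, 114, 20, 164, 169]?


Sum = 519 mod 256 = 7
Complement = 248

248


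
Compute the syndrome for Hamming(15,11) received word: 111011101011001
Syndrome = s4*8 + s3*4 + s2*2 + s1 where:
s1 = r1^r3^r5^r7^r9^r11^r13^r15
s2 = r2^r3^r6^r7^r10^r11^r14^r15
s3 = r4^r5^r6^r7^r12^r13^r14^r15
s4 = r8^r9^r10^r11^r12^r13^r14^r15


s1=1, s2=0, s3=1, s4=0

Syndrome = 5 (error at position 5)


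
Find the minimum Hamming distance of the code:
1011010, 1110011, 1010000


Comparing all pairs, minimum distance: 2
Can detect 1 errors, correct 0 errors

2


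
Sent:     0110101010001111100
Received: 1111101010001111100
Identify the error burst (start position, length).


XOR: 1001000000000000000

Burst at position 0, length 4


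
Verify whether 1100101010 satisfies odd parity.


Number of 1s: 5

Yes, parity is correct (5 ones)


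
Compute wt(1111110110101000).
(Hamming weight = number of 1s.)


Counting 1s in 1111110110101000

10


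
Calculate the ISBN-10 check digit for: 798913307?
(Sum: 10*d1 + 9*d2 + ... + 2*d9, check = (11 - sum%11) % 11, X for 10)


Weighted sum: 325
325 mod 11 = 6

Check digit: 5


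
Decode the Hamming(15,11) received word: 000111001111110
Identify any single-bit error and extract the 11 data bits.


Syndrome = 0: no error detected

Data: 01101111110 (no errors)


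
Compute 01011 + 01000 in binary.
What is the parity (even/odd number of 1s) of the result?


01011 = 11
01000 = 8
Sum = 19 = 10011
1s count = 3

odd parity (3 ones in 10011)


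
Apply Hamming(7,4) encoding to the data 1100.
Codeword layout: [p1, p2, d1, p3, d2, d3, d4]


Parity bits: p1=0, p2=1, p3=1

0111100


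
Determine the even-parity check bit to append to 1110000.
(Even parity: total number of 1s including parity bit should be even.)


Number of 1s in data: 3
Parity bit: 1

1


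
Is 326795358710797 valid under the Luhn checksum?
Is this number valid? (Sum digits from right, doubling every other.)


Luhn sum = 69
69 mod 10 = 9

Invalid (Luhn sum mod 10 = 9)


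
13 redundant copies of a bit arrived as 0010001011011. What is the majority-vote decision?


Ones: 6 out of 13
Threshold: 7

0 (6/13 voted 1)


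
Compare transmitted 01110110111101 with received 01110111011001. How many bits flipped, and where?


XOR: 00000001100100

3 error(s) at position(s): 7, 8, 11


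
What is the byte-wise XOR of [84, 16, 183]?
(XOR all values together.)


XOR chain: 84 ^ 16 ^ 183 = 243

243


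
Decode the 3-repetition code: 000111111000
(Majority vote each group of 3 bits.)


Groups: 000, 111, 111, 000
Majority votes: 0110

0110


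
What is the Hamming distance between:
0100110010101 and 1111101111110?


XOR: 1011011101011
Count of 1s: 9

9


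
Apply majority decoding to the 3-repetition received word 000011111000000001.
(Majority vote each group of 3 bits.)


Groups: 000, 011, 111, 000, 000, 001
Majority votes: 011000

011000


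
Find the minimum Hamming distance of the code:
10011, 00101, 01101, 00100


Comparing all pairs, minimum distance: 1
Can detect 0 errors, correct 0 errors

1


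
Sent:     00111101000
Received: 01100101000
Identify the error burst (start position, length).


XOR: 01011000000

Burst at position 1, length 4


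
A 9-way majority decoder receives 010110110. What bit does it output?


Ones: 5 out of 9
Threshold: 5

1 (5/9 voted 1)


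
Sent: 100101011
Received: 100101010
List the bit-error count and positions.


XOR: 000000001

1 error(s) at position(s): 8


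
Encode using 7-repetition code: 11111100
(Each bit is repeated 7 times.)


Each bit -> 7 copies

11111111111111111111111111111111111111111100000000000000


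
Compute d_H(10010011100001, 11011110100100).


XOR: 01001101000101
Count of 1s: 6

6


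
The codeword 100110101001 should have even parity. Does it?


Number of 1s: 6

Yes, parity is correct (6 ones)


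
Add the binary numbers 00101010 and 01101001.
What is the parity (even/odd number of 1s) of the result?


00101010 = 42
01101001 = 105
Sum = 147 = 10010011
1s count = 4

even parity (4 ones in 10010011)


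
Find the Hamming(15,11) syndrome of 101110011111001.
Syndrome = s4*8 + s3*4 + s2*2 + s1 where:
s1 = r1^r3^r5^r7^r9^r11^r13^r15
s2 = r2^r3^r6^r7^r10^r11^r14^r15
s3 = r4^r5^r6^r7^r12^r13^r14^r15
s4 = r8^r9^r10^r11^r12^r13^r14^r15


s1=0, s2=0, s3=0, s4=0

Syndrome = 0 (no error)


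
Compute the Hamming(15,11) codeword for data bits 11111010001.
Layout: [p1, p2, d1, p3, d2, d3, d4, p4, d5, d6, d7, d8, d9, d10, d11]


Parity bits: p1=0, p2=1, p3=0, p4=1

011011111010001


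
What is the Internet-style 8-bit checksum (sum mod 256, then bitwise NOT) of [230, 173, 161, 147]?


Sum = 711 mod 256 = 199
Complement = 56

56


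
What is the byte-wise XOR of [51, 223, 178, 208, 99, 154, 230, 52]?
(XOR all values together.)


XOR chain: 51 ^ 223 ^ 178 ^ 208 ^ 99 ^ 154 ^ 230 ^ 52 = 165

165


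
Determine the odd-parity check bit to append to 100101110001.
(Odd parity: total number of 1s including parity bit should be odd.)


Number of 1s in data: 6
Parity bit: 1

1


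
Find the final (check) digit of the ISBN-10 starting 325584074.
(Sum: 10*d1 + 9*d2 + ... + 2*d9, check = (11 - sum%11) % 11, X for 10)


Weighted sum: 220
220 mod 11 = 0

Check digit: 0


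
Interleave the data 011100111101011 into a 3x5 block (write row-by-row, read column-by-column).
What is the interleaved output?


Matrix:
  01110
  01111
  01011
Read columns: 000111110111011

000111110111011


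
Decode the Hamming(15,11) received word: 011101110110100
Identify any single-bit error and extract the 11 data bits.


Syndrome = 0: no error detected

Data: 10110110100 (no errors)


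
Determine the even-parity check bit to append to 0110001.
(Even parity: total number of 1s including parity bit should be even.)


Number of 1s in data: 3
Parity bit: 1

1


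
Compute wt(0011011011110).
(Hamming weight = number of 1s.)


Counting 1s in 0011011011110

8


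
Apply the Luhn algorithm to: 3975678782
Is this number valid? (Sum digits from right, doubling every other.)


Luhn sum = 58
58 mod 10 = 8

Invalid (Luhn sum mod 10 = 8)


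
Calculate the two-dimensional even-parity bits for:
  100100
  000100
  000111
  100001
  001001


Row parities: 01100
Column parities: 001111

Row P: 01100, Col P: 001111, Corner: 0


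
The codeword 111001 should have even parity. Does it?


Number of 1s: 4

Yes, parity is correct (4 ones)


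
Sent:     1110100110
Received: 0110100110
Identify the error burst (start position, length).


XOR: 1000000000

Burst at position 0, length 1


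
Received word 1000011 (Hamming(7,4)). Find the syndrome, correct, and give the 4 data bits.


Syndrome = 0: no error detected

Data: 0011 (no errors)


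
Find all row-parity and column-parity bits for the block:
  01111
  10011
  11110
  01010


Row parities: 0100
Column parities: 01000

Row P: 0100, Col P: 01000, Corner: 1


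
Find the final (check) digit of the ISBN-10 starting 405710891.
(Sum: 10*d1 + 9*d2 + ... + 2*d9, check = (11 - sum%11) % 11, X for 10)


Weighted sum: 196
196 mod 11 = 9

Check digit: 2


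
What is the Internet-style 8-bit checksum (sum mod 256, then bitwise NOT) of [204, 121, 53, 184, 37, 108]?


Sum = 707 mod 256 = 195
Complement = 60

60


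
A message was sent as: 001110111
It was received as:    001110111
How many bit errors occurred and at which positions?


XOR: 000000000

0 errors (received matches sent)


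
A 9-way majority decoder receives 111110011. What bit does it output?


Ones: 7 out of 9
Threshold: 5

1 (7/9 voted 1)


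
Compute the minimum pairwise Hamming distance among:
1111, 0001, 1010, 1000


Comparing all pairs, minimum distance: 1
Can detect 0 errors, correct 0 errors

1


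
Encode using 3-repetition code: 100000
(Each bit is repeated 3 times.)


Each bit -> 3 copies

111000000000000000


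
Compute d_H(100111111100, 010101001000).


XOR: 110010110100
Count of 1s: 6

6


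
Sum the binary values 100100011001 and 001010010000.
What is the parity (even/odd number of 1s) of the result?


100100011001 = 2329
001010010000 = 656
Sum = 2985 = 101110101001
1s count = 7

odd parity (7 ones in 101110101001)


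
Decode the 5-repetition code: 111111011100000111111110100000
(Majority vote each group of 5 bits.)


Groups: 11111, 10111, 00000, 11111, 11101, 00000
Majority votes: 110110

110110


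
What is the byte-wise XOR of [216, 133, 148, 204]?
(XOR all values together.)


XOR chain: 216 ^ 133 ^ 148 ^ 204 = 5

5


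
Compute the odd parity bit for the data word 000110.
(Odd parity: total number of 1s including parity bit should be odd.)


Number of 1s in data: 2
Parity bit: 1

1


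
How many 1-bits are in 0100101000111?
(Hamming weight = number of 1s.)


Counting 1s in 0100101000111

6


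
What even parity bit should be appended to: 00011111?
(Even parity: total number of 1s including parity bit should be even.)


Number of 1s in data: 5
Parity bit: 1

1


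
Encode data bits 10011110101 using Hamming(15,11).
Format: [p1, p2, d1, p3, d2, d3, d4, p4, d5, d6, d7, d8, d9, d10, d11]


Parity bits: p1=0, p2=1, p3=1, p4=1

011100111110101


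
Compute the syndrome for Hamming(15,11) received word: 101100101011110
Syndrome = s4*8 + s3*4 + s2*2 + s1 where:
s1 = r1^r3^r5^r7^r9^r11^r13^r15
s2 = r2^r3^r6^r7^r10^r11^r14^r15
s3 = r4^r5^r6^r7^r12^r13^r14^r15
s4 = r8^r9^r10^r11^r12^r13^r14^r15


s1=0, s2=0, s3=1, s4=1

Syndrome = 12 (error at position 12)


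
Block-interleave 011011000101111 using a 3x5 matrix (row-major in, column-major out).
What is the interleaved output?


Matrix:
  01101
  10001
  01111
Read columns: 010101101001111

010101101001111


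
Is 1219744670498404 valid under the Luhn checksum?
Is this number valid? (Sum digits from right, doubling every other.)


Luhn sum = 75
75 mod 10 = 5

Invalid (Luhn sum mod 10 = 5)


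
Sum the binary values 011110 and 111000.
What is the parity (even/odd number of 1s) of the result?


011110 = 30
111000 = 56
Sum = 86 = 1010110
1s count = 4

even parity (4 ones in 1010110)


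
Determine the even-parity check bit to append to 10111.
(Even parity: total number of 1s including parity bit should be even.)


Number of 1s in data: 4
Parity bit: 0

0


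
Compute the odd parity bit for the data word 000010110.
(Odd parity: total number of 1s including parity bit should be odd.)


Number of 1s in data: 3
Parity bit: 0

0


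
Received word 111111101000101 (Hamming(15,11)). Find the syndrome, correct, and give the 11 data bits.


Syndrome = 11: error at position 11

Data: 11111010101 (corrected bit 11)


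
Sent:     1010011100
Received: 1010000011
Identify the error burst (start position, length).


XOR: 0000011111

Burst at position 5, length 5


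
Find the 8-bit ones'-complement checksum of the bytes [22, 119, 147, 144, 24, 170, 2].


Sum = 628 mod 256 = 116
Complement = 139

139


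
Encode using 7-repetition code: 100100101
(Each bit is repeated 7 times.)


Each bit -> 7 copies

111111100000000000000111111100000000000000111111100000001111111


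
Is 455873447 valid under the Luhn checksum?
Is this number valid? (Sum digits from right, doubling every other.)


Luhn sum = 49
49 mod 10 = 9

Invalid (Luhn sum mod 10 = 9)


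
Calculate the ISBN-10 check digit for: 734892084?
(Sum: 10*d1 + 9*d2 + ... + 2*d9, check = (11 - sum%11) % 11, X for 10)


Weighted sum: 281
281 mod 11 = 6

Check digit: 5


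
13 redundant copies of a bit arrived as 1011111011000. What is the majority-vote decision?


Ones: 8 out of 13
Threshold: 7

1 (8/13 voted 1)


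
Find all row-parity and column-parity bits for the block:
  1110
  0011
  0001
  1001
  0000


Row parities: 10100
Column parities: 0101

Row P: 10100, Col P: 0101, Corner: 0


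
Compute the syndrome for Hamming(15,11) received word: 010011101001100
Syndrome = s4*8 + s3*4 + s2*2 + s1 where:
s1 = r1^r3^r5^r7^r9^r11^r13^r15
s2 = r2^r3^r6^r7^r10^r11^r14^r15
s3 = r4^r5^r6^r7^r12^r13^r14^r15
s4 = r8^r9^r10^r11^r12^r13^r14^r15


s1=0, s2=1, s3=1, s4=1

Syndrome = 14 (error at position 14)


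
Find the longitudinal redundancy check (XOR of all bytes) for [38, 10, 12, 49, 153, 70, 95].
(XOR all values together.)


XOR chain: 38 ^ 10 ^ 12 ^ 49 ^ 153 ^ 70 ^ 95 = 145

145


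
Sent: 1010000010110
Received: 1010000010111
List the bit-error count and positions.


XOR: 0000000000001

1 error(s) at position(s): 12


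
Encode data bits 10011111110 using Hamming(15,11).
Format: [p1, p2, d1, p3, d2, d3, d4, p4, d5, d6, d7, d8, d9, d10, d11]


Parity bits: p1=1, p2=1, p3=0, p4=0

111000101111110


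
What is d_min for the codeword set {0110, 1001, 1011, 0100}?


Comparing all pairs, minimum distance: 1
Can detect 0 errors, correct 0 errors

1


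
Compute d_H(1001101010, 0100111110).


XOR: 1101010100
Count of 1s: 5

5


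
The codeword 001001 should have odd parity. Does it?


Number of 1s: 2

No, parity error (2 ones)


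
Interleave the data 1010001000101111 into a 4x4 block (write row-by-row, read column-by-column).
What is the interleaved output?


Matrix:
  1010
  0010
  0010
  1111
Read columns: 1001000111110001

1001000111110001


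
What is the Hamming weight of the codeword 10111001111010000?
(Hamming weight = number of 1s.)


Counting 1s in 10111001111010000

9


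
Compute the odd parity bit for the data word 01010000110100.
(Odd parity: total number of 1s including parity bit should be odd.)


Number of 1s in data: 5
Parity bit: 0

0


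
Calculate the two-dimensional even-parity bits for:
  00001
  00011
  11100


Row parities: 101
Column parities: 11110

Row P: 101, Col P: 11110, Corner: 0


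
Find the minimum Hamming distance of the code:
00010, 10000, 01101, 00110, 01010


Comparing all pairs, minimum distance: 1
Can detect 0 errors, correct 0 errors

1


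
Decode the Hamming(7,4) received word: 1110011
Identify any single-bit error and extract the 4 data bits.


Syndrome = 1: error at position 1

Data: 1011 (corrected bit 1)


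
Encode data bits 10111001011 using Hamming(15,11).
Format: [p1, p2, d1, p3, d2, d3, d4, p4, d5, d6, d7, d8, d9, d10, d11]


Parity bits: p1=0, p2=1, p3=1, p4=0

011101101001011


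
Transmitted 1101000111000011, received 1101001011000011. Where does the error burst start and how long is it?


XOR: 0000001100000000

Burst at position 6, length 2


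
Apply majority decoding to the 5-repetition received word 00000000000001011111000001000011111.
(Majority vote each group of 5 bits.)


Groups: 00000, 00000, 00010, 11111, 00000, 10000, 11111
Majority votes: 0001001

0001001


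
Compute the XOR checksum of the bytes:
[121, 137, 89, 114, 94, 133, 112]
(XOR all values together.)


XOR chain: 121 ^ 137 ^ 89 ^ 114 ^ 94 ^ 133 ^ 112 = 112

112


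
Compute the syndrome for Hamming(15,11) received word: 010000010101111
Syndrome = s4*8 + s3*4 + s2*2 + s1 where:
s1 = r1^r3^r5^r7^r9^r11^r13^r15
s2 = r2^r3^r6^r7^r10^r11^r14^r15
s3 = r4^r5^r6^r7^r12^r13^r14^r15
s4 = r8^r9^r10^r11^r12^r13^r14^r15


s1=0, s2=0, s3=0, s4=0

Syndrome = 0 (no error)


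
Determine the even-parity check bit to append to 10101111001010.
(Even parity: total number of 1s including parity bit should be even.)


Number of 1s in data: 8
Parity bit: 0

0


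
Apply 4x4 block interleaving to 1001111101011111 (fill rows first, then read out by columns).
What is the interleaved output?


Matrix:
  1001
  1111
  0101
  1111
Read columns: 1101011101011111

1101011101011111


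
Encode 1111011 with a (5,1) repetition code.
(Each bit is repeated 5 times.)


Each bit -> 5 copies

11111111111111111111000001111111111


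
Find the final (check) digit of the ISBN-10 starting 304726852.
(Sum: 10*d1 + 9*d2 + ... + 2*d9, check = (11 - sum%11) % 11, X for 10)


Weighted sum: 204
204 mod 11 = 6

Check digit: 5


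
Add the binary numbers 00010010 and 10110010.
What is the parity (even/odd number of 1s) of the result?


00010010 = 18
10110010 = 178
Sum = 196 = 11000100
1s count = 3

odd parity (3 ones in 11000100)


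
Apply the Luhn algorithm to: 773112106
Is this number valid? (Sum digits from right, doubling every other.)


Luhn sum = 29
29 mod 10 = 9

Invalid (Luhn sum mod 10 = 9)


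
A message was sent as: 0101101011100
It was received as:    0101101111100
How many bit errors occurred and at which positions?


XOR: 0000000100000

1 error(s) at position(s): 7


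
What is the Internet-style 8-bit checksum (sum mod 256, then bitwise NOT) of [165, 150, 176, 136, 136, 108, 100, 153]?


Sum = 1124 mod 256 = 100
Complement = 155

155


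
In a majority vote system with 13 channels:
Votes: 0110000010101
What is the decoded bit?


Ones: 5 out of 13
Threshold: 7

0 (5/13 voted 1)


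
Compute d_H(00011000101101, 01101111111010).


XOR: 01110111010111
Count of 1s: 10

10


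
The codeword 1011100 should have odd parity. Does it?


Number of 1s: 4

No, parity error (4 ones)


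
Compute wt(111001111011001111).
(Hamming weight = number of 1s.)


Counting 1s in 111001111011001111

13


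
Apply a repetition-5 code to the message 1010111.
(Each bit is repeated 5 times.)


Each bit -> 5 copies

11111000001111100000111111111111111


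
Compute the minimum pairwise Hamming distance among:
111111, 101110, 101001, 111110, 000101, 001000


Comparing all pairs, minimum distance: 1
Can detect 0 errors, correct 0 errors

1


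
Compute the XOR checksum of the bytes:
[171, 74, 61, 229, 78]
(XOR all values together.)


XOR chain: 171 ^ 74 ^ 61 ^ 229 ^ 78 = 119

119


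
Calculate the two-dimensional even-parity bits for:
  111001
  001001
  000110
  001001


Row parities: 0000
Column parities: 111111

Row P: 0000, Col P: 111111, Corner: 0


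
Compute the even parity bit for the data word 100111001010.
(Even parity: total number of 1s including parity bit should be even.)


Number of 1s in data: 6
Parity bit: 0

0


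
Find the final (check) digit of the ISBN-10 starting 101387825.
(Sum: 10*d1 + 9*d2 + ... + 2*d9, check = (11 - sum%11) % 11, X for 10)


Weighted sum: 170
170 mod 11 = 5

Check digit: 6


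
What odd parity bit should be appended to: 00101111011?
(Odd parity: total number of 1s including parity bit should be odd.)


Number of 1s in data: 7
Parity bit: 0

0


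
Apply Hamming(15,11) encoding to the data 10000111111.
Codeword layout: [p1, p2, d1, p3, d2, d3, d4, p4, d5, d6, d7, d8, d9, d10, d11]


Parity bits: p1=0, p2=1, p3=0, p4=0

011000000111111


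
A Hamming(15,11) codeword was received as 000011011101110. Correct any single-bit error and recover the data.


Syndrome = 7: error at position 7

Data: 01111101110 (corrected bit 7)


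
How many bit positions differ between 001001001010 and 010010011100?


XOR: 011011010110
Count of 1s: 7

7


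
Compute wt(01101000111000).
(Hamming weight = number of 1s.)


Counting 1s in 01101000111000

6


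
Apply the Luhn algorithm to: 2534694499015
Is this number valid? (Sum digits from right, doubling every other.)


Luhn sum = 66
66 mod 10 = 6

Invalid (Luhn sum mod 10 = 6)


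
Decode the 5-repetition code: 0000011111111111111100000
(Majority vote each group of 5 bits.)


Groups: 00000, 11111, 11111, 11111, 00000
Majority votes: 01110

01110


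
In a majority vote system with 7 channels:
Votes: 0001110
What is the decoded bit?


Ones: 3 out of 7
Threshold: 4

0 (3/7 voted 1)


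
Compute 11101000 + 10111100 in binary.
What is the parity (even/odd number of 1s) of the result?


11101000 = 232
10111100 = 188
Sum = 420 = 110100100
1s count = 4

even parity (4 ones in 110100100)


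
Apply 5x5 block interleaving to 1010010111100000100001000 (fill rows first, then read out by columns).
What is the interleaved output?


Matrix:
  10100
  10111
  10000
  01000
  01000
Read columns: 1110000011110000100001000

1110000011110000100001000


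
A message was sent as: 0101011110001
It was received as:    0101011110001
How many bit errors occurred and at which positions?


XOR: 0000000000000

0 errors (received matches sent)


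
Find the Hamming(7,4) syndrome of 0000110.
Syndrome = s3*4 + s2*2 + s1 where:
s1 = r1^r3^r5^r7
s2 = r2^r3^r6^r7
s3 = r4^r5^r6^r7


s1=1, s2=1, s3=0

Syndrome = 3 (error at position 3)


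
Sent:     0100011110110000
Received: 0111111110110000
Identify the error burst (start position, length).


XOR: 0011100000000000

Burst at position 2, length 3


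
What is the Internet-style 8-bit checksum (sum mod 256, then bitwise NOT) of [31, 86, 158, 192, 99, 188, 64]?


Sum = 818 mod 256 = 50
Complement = 205

205


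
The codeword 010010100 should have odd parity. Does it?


Number of 1s: 3

Yes, parity is correct (3 ones)


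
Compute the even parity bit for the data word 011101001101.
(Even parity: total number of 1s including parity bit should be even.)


Number of 1s in data: 7
Parity bit: 1

1


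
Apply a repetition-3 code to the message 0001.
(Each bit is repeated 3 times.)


Each bit -> 3 copies

000000000111


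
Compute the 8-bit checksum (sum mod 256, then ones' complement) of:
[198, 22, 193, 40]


Sum = 453 mod 256 = 197
Complement = 58

58


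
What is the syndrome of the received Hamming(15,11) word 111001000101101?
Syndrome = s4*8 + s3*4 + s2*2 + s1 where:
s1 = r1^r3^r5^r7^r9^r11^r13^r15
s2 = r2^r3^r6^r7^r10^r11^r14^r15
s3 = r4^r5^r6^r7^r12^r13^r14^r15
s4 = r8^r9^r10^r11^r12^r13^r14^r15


s1=0, s2=1, s3=0, s4=0

Syndrome = 2 (error at position 2)


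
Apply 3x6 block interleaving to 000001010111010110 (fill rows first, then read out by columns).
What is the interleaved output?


Matrix:
  000001
  010111
  010110
Read columns: 000011000011011110

000011000011011110


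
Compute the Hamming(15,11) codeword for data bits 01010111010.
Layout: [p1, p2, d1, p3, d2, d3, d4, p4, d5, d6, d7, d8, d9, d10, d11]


Parity bits: p1=1, p2=0, p3=0, p4=0

100010100111010


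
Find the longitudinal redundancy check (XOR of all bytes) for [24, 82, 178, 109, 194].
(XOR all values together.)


XOR chain: 24 ^ 82 ^ 178 ^ 109 ^ 194 = 87

87


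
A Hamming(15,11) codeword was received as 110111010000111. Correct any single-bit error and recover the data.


Syndrome = 0: no error detected

Data: 01100000111 (no errors)


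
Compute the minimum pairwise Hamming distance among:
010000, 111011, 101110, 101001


Comparing all pairs, minimum distance: 2
Can detect 1 errors, correct 0 errors

2


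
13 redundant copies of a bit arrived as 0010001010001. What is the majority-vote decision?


Ones: 4 out of 13
Threshold: 7

0 (4/13 voted 1)


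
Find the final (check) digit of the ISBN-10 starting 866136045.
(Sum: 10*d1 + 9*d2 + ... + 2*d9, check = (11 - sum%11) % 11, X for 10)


Weighted sum: 259
259 mod 11 = 6

Check digit: 5


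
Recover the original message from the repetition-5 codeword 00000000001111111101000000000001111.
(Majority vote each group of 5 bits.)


Groups: 00000, 00000, 11111, 11101, 00000, 00000, 01111
Majority votes: 0011001

0011001


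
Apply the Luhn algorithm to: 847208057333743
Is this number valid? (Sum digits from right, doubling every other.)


Luhn sum = 75
75 mod 10 = 5

Invalid (Luhn sum mod 10 = 5)


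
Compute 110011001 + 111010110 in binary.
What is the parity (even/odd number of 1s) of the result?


110011001 = 409
111010110 = 470
Sum = 879 = 1101101111
1s count = 8

even parity (8 ones in 1101101111)


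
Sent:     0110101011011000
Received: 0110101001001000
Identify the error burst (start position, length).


XOR: 0000000010010000

Burst at position 8, length 4


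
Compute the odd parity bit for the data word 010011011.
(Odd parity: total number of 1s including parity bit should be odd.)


Number of 1s in data: 5
Parity bit: 0

0


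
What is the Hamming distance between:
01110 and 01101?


XOR: 00011
Count of 1s: 2

2


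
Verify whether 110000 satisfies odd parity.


Number of 1s: 2

No, parity error (2 ones)


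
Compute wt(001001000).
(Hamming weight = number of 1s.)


Counting 1s in 001001000

2


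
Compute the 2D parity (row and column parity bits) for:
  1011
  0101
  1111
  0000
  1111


Row parities: 10000
Column parities: 1110

Row P: 10000, Col P: 1110, Corner: 1


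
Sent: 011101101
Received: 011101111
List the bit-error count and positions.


XOR: 000000010

1 error(s) at position(s): 7


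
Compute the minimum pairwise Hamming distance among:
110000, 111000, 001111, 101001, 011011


Comparing all pairs, minimum distance: 1
Can detect 0 errors, correct 0 errors

1


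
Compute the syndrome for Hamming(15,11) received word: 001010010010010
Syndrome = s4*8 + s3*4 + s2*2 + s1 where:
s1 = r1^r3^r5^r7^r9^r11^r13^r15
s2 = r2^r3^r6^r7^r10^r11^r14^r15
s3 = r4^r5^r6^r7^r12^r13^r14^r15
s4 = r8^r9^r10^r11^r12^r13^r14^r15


s1=1, s2=1, s3=0, s4=1

Syndrome = 11 (error at position 11)


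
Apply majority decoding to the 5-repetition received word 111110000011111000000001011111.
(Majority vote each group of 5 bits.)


Groups: 11111, 00000, 11111, 00000, 00010, 11111
Majority votes: 101001

101001


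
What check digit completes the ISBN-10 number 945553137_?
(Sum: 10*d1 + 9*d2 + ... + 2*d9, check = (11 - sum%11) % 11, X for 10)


Weighted sum: 273
273 mod 11 = 9

Check digit: 2


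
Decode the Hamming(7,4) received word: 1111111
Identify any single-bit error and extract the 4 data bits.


Syndrome = 0: no error detected

Data: 1111 (no errors)


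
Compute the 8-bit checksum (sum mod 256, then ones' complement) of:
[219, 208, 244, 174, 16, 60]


Sum = 921 mod 256 = 153
Complement = 102

102


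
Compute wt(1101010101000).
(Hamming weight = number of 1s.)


Counting 1s in 1101010101000

6


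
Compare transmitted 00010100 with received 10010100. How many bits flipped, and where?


XOR: 10000000

1 error(s) at position(s): 0


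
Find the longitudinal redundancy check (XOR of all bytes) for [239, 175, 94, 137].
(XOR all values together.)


XOR chain: 239 ^ 175 ^ 94 ^ 137 = 151

151


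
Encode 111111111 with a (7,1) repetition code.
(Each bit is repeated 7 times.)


Each bit -> 7 copies

111111111111111111111111111111111111111111111111111111111111111


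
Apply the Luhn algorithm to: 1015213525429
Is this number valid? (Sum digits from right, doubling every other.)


Luhn sum = 31
31 mod 10 = 1

Invalid (Luhn sum mod 10 = 1)


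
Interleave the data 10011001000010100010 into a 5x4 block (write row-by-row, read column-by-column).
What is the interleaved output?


Matrix:
  1001
  1001
  0000
  1010
  0010
Read columns: 11010000000001111000

11010000000001111000


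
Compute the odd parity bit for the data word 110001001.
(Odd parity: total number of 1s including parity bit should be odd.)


Number of 1s in data: 4
Parity bit: 1

1


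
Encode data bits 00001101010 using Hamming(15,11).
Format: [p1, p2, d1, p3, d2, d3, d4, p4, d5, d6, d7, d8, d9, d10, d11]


Parity bits: p1=1, p2=0, p3=0, p4=0

100000001101010


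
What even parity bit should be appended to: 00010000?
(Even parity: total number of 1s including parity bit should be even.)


Number of 1s in data: 1
Parity bit: 1

1


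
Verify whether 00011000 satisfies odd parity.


Number of 1s: 2

No, parity error (2 ones)


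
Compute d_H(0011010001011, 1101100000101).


XOR: 1110110001110
Count of 1s: 8

8


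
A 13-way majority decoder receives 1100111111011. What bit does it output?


Ones: 10 out of 13
Threshold: 7

1 (10/13 voted 1)


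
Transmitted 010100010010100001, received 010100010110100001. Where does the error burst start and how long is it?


XOR: 000000000100000000

Burst at position 9, length 1


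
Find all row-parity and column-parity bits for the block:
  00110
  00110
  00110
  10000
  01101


Row parities: 00011
Column parities: 11011

Row P: 00011, Col P: 11011, Corner: 0


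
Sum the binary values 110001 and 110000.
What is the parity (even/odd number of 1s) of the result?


110001 = 49
110000 = 48
Sum = 97 = 1100001
1s count = 3

odd parity (3 ones in 1100001)


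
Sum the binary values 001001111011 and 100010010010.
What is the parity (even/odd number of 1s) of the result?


001001111011 = 635
100010010010 = 2194
Sum = 2829 = 101100001101
1s count = 6

even parity (6 ones in 101100001101)


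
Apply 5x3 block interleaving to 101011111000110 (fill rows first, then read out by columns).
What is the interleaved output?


Matrix:
  101
  011
  111
  000
  110
Read columns: 101010110111100

101010110111100


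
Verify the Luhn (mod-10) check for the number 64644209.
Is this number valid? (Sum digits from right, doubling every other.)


Luhn sum = 33
33 mod 10 = 3

Invalid (Luhn sum mod 10 = 3)


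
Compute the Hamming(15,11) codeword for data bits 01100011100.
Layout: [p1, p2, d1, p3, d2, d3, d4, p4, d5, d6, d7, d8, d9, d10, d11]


Parity bits: p1=1, p2=0, p3=0, p4=1

100011010011100


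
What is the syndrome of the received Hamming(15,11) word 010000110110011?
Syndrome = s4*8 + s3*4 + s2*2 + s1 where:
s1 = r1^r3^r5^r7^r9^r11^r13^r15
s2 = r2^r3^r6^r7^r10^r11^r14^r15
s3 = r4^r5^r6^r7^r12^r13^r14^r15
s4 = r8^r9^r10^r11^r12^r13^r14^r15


s1=1, s2=0, s3=1, s4=1

Syndrome = 13 (error at position 13)


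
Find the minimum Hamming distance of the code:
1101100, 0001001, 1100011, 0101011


Comparing all pairs, minimum distance: 2
Can detect 1 errors, correct 0 errors

2
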